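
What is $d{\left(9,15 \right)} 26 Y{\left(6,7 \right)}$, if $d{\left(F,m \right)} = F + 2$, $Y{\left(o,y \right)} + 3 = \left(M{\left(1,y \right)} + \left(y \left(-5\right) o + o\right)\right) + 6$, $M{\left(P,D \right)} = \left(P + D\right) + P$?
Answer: $-54912$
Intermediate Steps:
$M{\left(P,D \right)} = D + 2 P$ ($M{\left(P,D \right)} = \left(D + P\right) + P = D + 2 P$)
$Y{\left(o,y \right)} = 5 + o + y - 5 o y$ ($Y{\left(o,y \right)} = -3 + \left(\left(\left(y + 2 \cdot 1\right) + \left(y \left(-5\right) o + o\right)\right) + 6\right) = -3 + \left(\left(\left(y + 2\right) + \left(- 5 y o + o\right)\right) + 6\right) = -3 - \left(-8 - o - y + 5 o y\right) = -3 + \left(\left(2 + o + y - 5 o y\right) + 6\right) = -3 + \left(8 + o + y - 5 o y\right) = 5 + o + y - 5 o y$)
$d{\left(F,m \right)} = 2 + F$
$d{\left(9,15 \right)} 26 Y{\left(6,7 \right)} = \left(2 + 9\right) 26 \left(5 + 6 + 7 - 30 \cdot 7\right) = 11 \cdot 26 \left(5 + 6 + 7 - 210\right) = 286 \left(-192\right) = -54912$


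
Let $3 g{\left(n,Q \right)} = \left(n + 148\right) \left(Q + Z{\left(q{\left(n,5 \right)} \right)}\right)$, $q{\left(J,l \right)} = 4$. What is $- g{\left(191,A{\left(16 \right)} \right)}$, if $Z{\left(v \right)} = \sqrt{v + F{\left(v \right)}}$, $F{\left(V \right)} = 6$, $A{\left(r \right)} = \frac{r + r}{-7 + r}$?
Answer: $- \frac{3616}{9} - 113 \sqrt{10} \approx -759.12$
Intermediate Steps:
$A{\left(r \right)} = \frac{2 r}{-7 + r}$
$Z{\left(v \right)} = \sqrt{6 + v}$ ($Z{\left(v \right)} = \sqrt{v + 6} = \sqrt{6 + v}$)
$g{\left(n,Q \right)} = \frac{\left(148 + n\right) \left(Q + \sqrt{10}\right)}{3}$ ($g{\left(n,Q \right)} = \frac{\left(n + 148\right) \left(Q + \sqrt{6 + 4}\right)}{3} = \frac{\left(148 + n\right) \left(Q + \sqrt{10}\right)}{3}$)
$- g{\left(191,A{\left(16 \right)} \right)} = - (\frac{148 \cdot 2 \cdot 16 \frac{1}{-7 + 16}}{3} + \frac{148 \sqrt{10}}{3} + \frac{1}{3} \cdot 2 \cdot 16 \frac{1}{-7 + 16} \cdot 191 + \frac{1}{3} \cdot 191 \sqrt{10}) = - (\frac{148 \cdot 2 \cdot 16 \cdot \frac{1}{9}}{3} + \frac{148 \sqrt{10}}{3} + \frac{1}{3} \cdot 2 \cdot 16 \cdot \frac{1}{9} \cdot 191 + \frac{191 \sqrt{10}}{3}) = - (\frac{148}{3} \cdot \frac{32}{9} + \frac{148 \sqrt{10}}{3} + \frac{1}{3} \cdot \frac{32}{9} \cdot 191 + \frac{191 \sqrt{10}}{3}) = - (\frac{4736}{27} + \frac{148 \sqrt{10}}{3} + \frac{6112}{27} + \frac{191 \sqrt{10}}{3}) = - (\frac{3616}{9} + 113 \sqrt{10}) = - \frac{3616}{9} - 113 \sqrt{10}$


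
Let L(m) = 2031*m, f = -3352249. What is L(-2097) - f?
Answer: -906758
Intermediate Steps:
L(-2097) - f = 2031*(-2097) - 1*(-3352249) = -4259007 + 3352249 = -906758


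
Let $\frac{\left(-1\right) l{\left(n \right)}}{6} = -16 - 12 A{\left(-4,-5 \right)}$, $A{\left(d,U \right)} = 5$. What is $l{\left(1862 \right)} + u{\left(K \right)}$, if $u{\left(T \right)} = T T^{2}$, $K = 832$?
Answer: $575930824$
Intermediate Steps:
$u{\left(T \right)} = T^{3}$
$l{\left(n \right)} = 456$ ($l{\left(n \right)} = - 6 \left(-16 - 60\right) = \left(-6\right) \left(-76\right) = 456$)
$l{\left(1862 \right)} + u{\left(K \right)} = 456 + 832^{3} = 456 + 575930368 = 575930824$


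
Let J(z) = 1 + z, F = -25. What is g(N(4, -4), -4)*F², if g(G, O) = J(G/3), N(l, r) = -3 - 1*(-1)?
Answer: 625/3 ≈ 208.33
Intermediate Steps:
N(l, r) = -2 (N(l, r) = -3 + 1 = -2)
g(G, O) = 1 + G/3
g(N(4, -4), -4)*F² = (1 + (⅓)*(-2))*(-25)² = (1 - ⅔)*625 = (⅓)*625 = 625/3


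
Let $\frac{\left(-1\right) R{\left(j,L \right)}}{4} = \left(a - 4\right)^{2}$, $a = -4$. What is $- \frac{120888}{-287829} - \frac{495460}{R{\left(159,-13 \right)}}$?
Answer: $\frac{3962186213}{2046784} \approx 1935.8$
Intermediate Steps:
$R{\left(j,L \right)} = -256$ ($R{\left(j,L \right)} = - 4 \left(-4 - 4\right)^{2} = - 4 \left(-8\right)^{2} = \left(-4\right) 64 = -256$)
$- \frac{120888}{-287829} - \frac{495460}{R{\left(159,-13 \right)}} = - \frac{120888}{-287829} - \frac{495460}{-256} = \left(-120888\right) \left(- \frac{1}{287829}\right) - - \frac{123865}{64} = \frac{13432}{31981} + \frac{123865}{64} = \frac{3962186213}{2046784}$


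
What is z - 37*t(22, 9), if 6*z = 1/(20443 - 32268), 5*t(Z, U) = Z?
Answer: -11550661/70950 ≈ -162.80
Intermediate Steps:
t(Z, U) = Z/5
z = -1/70950 (z = 1/(6*(20443 - 32268)) = (⅙)/(-11825) = (⅙)*(-1/11825) = -1/70950 ≈ -1.4094e-5)
z - 37*t(22, 9) = -1/70950 - 37*(⅕)*22 = -1/70950 - 37*22/5 = -1/70950 - 1*814/5 = -1/70950 - 814/5 = -11550661/70950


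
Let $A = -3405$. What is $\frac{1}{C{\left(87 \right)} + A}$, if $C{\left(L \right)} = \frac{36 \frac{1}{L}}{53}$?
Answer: $- \frac{1537}{5233473} \approx -0.00029369$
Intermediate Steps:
$C{\left(L \right)} = \frac{36}{53 L}$ ($C{\left(L \right)} = \frac{36}{L} \frac{1}{53} = \frac{36}{53 L}$)
$\frac{1}{C{\left(87 \right)} + A} = \frac{1}{\frac{36}{53 \cdot 87} - 3405} = \frac{1}{\frac{36}{53} \cdot \frac{1}{87} - 3405} = \frac{1}{\frac{12}{1537} - 3405} = \frac{1}{- \frac{5233473}{1537}} = - \frac{1537}{5233473}$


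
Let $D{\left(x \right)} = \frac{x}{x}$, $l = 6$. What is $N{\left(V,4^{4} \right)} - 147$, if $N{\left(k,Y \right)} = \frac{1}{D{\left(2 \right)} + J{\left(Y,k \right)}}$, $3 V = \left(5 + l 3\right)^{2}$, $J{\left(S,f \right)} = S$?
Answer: $- \frac{37778}{257} \approx -147.0$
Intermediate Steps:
$D{\left(x \right)} = 1$
$V = \frac{529}{3}$ ($V = \frac{\left(5 + 6 \cdot 3\right)^{2}}{3} = \frac{\left(5 + 18\right)^{2}}{3} = \frac{23^{2}}{3} = \frac{1}{3} \cdot 529 = \frac{529}{3} \approx 176.33$)
$N{\left(k,Y \right)} = \frac{1}{1 + Y}$
$N{\left(V,4^{4} \right)} - 147 = \frac{1}{1 + 4^{4}} - 147 = \frac{1}{1 + 256} - 147 = \frac{1}{257} - 147 = - \frac{37778}{257}$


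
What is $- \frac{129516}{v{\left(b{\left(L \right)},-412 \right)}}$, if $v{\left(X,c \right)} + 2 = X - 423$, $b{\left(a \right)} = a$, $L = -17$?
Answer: $\frac{64758}{221} \approx 293.02$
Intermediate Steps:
$v{\left(X,c \right)} = -425 + X$ ($v{\left(X,c \right)} = -2 + \left(X - 423\right) = -2 + \left(-423 + X\right) = -425 + X$)
$- \frac{129516}{v{\left(b{\left(L \right)},-412 \right)}} = - \frac{129516}{-425 - 17} = - \frac{129516}{-442} = \left(-129516\right) \left(- \frac{1}{442}\right) = \frac{64758}{221}$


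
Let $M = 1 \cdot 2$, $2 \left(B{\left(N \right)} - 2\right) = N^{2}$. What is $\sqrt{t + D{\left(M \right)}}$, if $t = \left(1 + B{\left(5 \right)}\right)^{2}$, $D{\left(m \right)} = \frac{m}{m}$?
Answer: $\frac{\sqrt{965}}{2} \approx 15.532$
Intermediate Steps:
$B{\left(N \right)} = 2 + \frac{N^{2}}{2}$
$M = 2$
$D{\left(m \right)} = 1$
$t = \frac{961}{4}$ ($t = \left(1 + \left(2 + \frac{5^{2}}{2}\right)\right)^{2} = \left(1 + \left(2 + \frac{1}{2} \cdot 25\right)\right)^{2} = \left(1 + \left(2 + \frac{25}{2}\right)\right)^{2} = \left(1 + \frac{29}{2}\right)^{2} = \left(\frac{31}{2}\right)^{2} = \frac{961}{4} \approx 240.25$)
$\sqrt{t + D{\left(M \right)}} = \sqrt{\frac{961}{4} + 1} = \sqrt{\frac{965}{4}} = \frac{\sqrt{965}}{2}$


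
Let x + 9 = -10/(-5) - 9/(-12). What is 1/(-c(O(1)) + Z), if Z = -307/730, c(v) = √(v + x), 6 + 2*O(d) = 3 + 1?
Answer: -112055/1978887 + 133225*I*√29/1978887 ≈ -0.056625 + 0.36255*I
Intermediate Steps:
x = -25/4 (x = -9 + (-10/(-5) - 9/(-12)) = -9 + (-10*(-⅕) - 9*(-1/12)) = -9 + (2 + ¾) = -9 + 11/4 = -25/4 ≈ -6.2500)
O(d) = -1 (O(d) = -3 + (3 + 1)/2 = -3 + (½)*4 = -3 + 2 = -1)
c(v) = √(-25/4 + v) (c(v) = √(v - 25/4) = √(-25/4 + v))
Z = -307/730 (Z = -307*1/730 = -307/730 ≈ -0.42055)
1/(-c(O(1)) + Z) = 1/(-√(-25 + 4*(-1))/2 - 307/730) = 1/(-√(-25 - 4)/2 - 307/730) = 1/(-√(-29)/2 - 307/730) = 1/(-I*√29/2 - 307/730) = 1/(-307/730 - I*√29/2)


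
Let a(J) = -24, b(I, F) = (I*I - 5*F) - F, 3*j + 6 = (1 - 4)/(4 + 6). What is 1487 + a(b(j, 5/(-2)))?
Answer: 1463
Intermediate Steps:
j = -21/10 (j = -2 + ((1 - 4)/(4 + 6))/3 = -2 + (-3/10)/3 = -2 + (-3*1/10)/3 = -2 + (1/3)*(-3/10) = -2 - 1/10 = -21/10 ≈ -2.1000)
b(I, F) = I**2 - 6*F (b(I, F) = (I**2 - 5*F) - F = I**2 - 6*F)
1487 + a(b(j, 5/(-2))) = 1487 - 24 = 1463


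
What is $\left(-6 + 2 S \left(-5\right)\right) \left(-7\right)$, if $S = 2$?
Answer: $182$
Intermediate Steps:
$\left(-6 + 2 S \left(-5\right)\right) \left(-7\right) = \left(-6 + 2 \cdot 2 \left(-5\right)\right) \left(-7\right) = \left(-6 + 4 \left(-5\right)\right) \left(-7\right) = \left(-6 - 20\right) \left(-7\right) = \left(-26\right) \left(-7\right) = 182$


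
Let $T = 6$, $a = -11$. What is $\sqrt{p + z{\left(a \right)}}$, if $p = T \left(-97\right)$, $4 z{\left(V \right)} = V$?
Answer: $\frac{i \sqrt{2339}}{2} \approx 24.182 i$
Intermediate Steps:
$z{\left(V \right)} = \frac{V}{4}$
$p = -582$ ($p = 6 \left(-97\right) = -582$)
$\sqrt{p + z{\left(a \right)}} = \sqrt{-582 + \frac{1}{4} \left(-11\right)} = \sqrt{-582 - \frac{11}{4}} = \sqrt{- \frac{2339}{4}} = \frac{i \sqrt{2339}}{2}$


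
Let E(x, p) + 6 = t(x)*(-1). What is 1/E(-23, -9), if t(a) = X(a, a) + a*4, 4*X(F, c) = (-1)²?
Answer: 4/343 ≈ 0.011662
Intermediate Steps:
X(F, c) = ¼ (X(F, c) = (¼)*(-1)² = (¼)*1 = ¼)
t(a) = ¼ + 4*a (t(a) = ¼ + a*4 = ¼ + 4*a)
E(x, p) = -25/4 - 4*x (E(x, p) = -6 + (¼ + 4*x)*(-1) = -6 + (-¼ - 4*x) = -25/4 - 4*x)
1/E(-23, -9) = 1/(-25/4 - 4*(-23)) = 1/(-25/4 + 92) = 1/(343/4) = 4/343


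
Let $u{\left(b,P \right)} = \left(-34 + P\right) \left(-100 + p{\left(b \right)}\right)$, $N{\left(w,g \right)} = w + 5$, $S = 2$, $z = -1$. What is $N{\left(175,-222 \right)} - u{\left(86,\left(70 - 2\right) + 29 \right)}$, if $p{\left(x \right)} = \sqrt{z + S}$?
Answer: $6417$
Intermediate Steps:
$N{\left(w,g \right)} = 5 + w$
$p{\left(x \right)} = 1$ ($p{\left(x \right)} = \sqrt{-1 + 2} = \sqrt{1} = 1$)
$u{\left(b,P \right)} = 3366 - 99 P$ ($u{\left(b,P \right)} = \left(-34 + P\right) \left(-100 + 1\right) = \left(-34 + P\right) \left(-99\right) = 3366 - 99 P$)
$N{\left(175,-222 \right)} - u{\left(86,\left(70 - 2\right) + 29 \right)} = \left(5 + 175\right) - \left(3366 - 99 \left(\left(70 - 2\right) + 29\right)\right) = 180 - \left(3366 - 99 \left(68 + 29\right)\right) = 180 - \left(3366 - 9603\right) = 180 - -6237 = 180 + 6237 = 6417$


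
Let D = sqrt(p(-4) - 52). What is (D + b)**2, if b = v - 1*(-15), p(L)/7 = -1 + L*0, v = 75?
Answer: (90 + I*sqrt(59))**2 ≈ 8041.0 + 1382.6*I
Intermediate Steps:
p(L) = -7 (p(L) = 7*(-1 + L*0) = 7*(-1 + 0) = 7*(-1) = -7)
D = I*sqrt(59) (D = sqrt(-7 - 52) = sqrt(-59) = I*sqrt(59) ≈ 7.6811*I)
b = 90 (b = 75 - 1*(-15) = 75 + 15 = 90)
(D + b)**2 = (I*sqrt(59) + 90)**2 = (90 + I*sqrt(59))**2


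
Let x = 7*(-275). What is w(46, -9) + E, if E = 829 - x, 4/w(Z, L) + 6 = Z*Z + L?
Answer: 5786158/2101 ≈ 2754.0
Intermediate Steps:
x = -1925
w(Z, L) = 4/(-6 + L + Z²) (w(Z, L) = 4/(-6 + (Z*Z + L)) = 4/(-6 + (Z² + L)) = 4/(-6 + (L + Z²)) = 4/(-6 + L + Z²))
E = 2754 (E = 829 - 1*(-1925) = 829 + 1925 = 2754)
w(46, -9) + E = 4/(-6 - 9 + 46²) + 2754 = 4/(-6 - 9 + 2116) + 2754 = 4/2101 + 2754 = 5786158/2101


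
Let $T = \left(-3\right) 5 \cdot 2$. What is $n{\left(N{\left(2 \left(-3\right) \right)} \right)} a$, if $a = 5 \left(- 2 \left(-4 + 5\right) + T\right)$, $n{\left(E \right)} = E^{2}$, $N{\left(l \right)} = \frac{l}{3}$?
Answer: $-640$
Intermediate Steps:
$T = -30$ ($T = \left(-15\right) 2 = -30$)
$N{\left(l \right)} = \frac{l}{3}$ ($N{\left(l \right)} = l \frac{1}{3} = \frac{l}{3}$)
$a = -160$ ($a = 5 \left(- 2 \left(-4 + 5\right) - 30\right) = 5 \left(\left(-2\right) 1 - 30\right) = 5 \left(-2 - 30\right) = 5 \left(-32\right) = -160$)
$n{\left(N{\left(2 \left(-3\right) \right)} \right)} a = \left(\frac{2 \left(-3\right)}{3}\right)^{2} \left(-160\right) = \left(\frac{1}{3} \left(-6\right)\right)^{2} \left(-160\right) = \left(-2\right)^{2} \left(-160\right) = 4 \left(-160\right) = -640$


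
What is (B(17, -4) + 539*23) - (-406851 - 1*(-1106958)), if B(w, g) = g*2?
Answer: -687718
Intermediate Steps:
B(w, g) = 2*g
(B(17, -4) + 539*23) - (-406851 - 1*(-1106958)) = (2*(-4) + 539*23) - (-406851 - 1*(-1106958)) = (-8 + 12397) - (-406851 + 1106958) = 12389 - 1*700107 = 12389 - 700107 = -687718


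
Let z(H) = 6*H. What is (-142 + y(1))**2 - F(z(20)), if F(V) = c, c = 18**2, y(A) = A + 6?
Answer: 17901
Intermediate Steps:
y(A) = 6 + A
c = 324
F(V) = 324
(-142 + y(1))**2 - F(z(20)) = (-142 + (6 + 1))**2 - 1*324 = (-142 + 7)**2 - 324 = (-135)**2 - 324 = 18225 - 324 = 17901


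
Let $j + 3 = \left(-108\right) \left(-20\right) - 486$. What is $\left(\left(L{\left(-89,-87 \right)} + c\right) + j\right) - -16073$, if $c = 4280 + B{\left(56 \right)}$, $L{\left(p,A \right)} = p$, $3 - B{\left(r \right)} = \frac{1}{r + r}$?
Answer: $\frac{2457055}{112} \approx 21938.0$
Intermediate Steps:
$B{\left(r \right)} = 3 - \frac{1}{2 r}$ ($B{\left(r \right)} = 3 - \frac{1}{r + r} = 3 - \frac{1}{2 r}$)
$j = 1671$ ($j = -3 - -1674 = -3 + \left(2160 - 486\right) = -3 + 1674 = 1671$)
$c = \frac{479695}{112}$ ($c = 4280 + \left(3 - \frac{1}{2 \cdot 56}\right) = 4280 + \left(3 - \frac{1}{112}\right) = 4280 + \frac{335}{112} = \frac{479695}{112} \approx 4283.0$)
$\left(\left(L{\left(-89,-87 \right)} + c\right) + j\right) - -16073 = \left(\left(-89 + \frac{479695}{112}\right) + 1671\right) - -16073 = \left(\frac{469727}{112} + 1671\right) + 16073 = \frac{656879}{112} + 16073 = \frac{2457055}{112}$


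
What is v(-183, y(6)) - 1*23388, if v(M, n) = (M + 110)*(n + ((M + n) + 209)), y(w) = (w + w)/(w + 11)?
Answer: -431614/17 ≈ -25389.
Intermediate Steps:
y(w) = 2*w/(11 + w) (y(w) = (2*w)/(11 + w) = 2*w/(11 + w))
v(M, n) = (110 + M)*(209 + M + 2*n) (v(M, n) = (110 + M)*(n + (209 + M + n)) = (110 + M)*(209 + M + 2*n))
v(-183, y(6)) - 1*23388 = (22990 + (-183)² + 220*(2*6/(11 + 6)) + 319*(-183) + 2*(-183)*(2*6/(11 + 6))) - 1*23388 = (22990 + 33489 + 220*(2*6/17) - 58377 + 2*(-183)*(2*6/17)) - 23388 = (22990 + 33489 + 220*(2*6*(1/17)) - 58377 + 2*(-183)*(2*6*(1/17))) - 23388 = (22990 + 33489 + 220*(12/17) - 58377 + 2*(-183)*(12/17)) - 23388 = (22990 + 33489 + 2640/17 - 58377 - 4392/17) - 23388 = -34018/17 - 23388 = -431614/17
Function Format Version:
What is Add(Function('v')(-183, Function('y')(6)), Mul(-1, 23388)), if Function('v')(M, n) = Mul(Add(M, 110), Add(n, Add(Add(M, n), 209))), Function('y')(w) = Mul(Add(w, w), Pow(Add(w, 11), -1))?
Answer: Rational(-431614, 17) ≈ -25389.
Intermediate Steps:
Function('y')(w) = Mul(2, w, Pow(Add(11, w), -1)) (Function('y')(w) = Mul(Mul(2, w), Pow(Add(11, w), -1)) = Mul(2, w, Pow(Add(11, w), -1)))
Function('v')(M, n) = Mul(Add(110, M), Add(209, M, Mul(2, n))) (Function('v')(M, n) = Mul(Add(110, M), Add(n, Add(209, M, n))) = Mul(Add(110, M), Add(209, M, Mul(2, n))))
Add(Function('v')(-183, Function('y')(6)), Mul(-1, 23388)) = Add(Add(22990, Pow(-183, 2), Mul(220, Mul(2, 6, Pow(Add(11, 6), -1))), Mul(319, -183), Mul(2, -183, Mul(2, 6, Pow(Add(11, 6), -1)))), Mul(-1, 23388)) = Add(Add(22990, 33489, Mul(220, Mul(2, 6, Pow(17, -1))), -58377, Mul(2, -183, Mul(2, 6, Pow(17, -1)))), -23388) = Add(Add(22990, 33489, Mul(220, Mul(2, 6, Rational(1, 17))), -58377, Mul(2, -183, Mul(2, 6, Rational(1, 17)))), -23388) = Add(Add(22990, 33489, Mul(220, Rational(12, 17)), -58377, Mul(2, -183, Rational(12, 17))), -23388) = Add(Add(22990, 33489, Rational(2640, 17), -58377, Rational(-4392, 17)), -23388) = Add(Rational(-34018, 17), -23388) = Rational(-431614, 17)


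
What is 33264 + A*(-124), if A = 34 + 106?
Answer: 15904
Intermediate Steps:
A = 140
33264 + A*(-124) = 33264 + 140*(-124) = 33264 - 17360 = 15904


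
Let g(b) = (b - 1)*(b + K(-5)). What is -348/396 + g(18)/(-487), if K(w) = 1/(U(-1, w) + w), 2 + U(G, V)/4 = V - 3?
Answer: -363128/241065 ≈ -1.5063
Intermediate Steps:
U(G, V) = -20 + 4*V (U(G, V) = -8 + 4*(V - 3) = -8 + 4*(-3 + V) = -8 + (-12 + 4*V) = -20 + 4*V)
K(w) = 1/(-20 + 5*w) (K(w) = 1/((-20 + 4*w) + w) = 1/(-20 + 5*w))
g(b) = (-1 + b)*(-1/45 + b) (g(b) = (b - 1)*(b + 1/(5*(-4 - 5))) = (-1 + b)*(b + (1/5)/(-9)) = (-1 + b)*(b + (1/5)*(-1/9)) = (-1 + b)*(b - 1/45) = (-1 + b)*(-1/45 + b))
-348/396 + g(18)/(-487) = -348/396 + (1/45 + 18**2 - 46/45*18)/(-487) = -348*1/396 + (1/45 + 324 - 92/5)*(-1/487) = -29/33 + (13753/45)*(-1/487) = -29/33 - 13753/21915 = -363128/241065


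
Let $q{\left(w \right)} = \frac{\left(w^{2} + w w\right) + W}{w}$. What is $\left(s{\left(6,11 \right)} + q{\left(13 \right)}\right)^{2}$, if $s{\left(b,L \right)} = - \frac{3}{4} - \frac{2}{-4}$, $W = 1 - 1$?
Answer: $\frac{10609}{16} \approx 663.06$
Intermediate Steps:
$W = 0$ ($W = 1 - 1 = 0$)
$q{\left(w \right)} = 2 w$ ($q{\left(w \right)} = \frac{\left(w^{2} + w w\right) + 0}{w} = \frac{\left(w^{2} + w^{2}\right) + 0}{w} = \frac{2 w^{2} + 0}{w} = \frac{2 w^{2}}{w} = 2 w$)
$s{\left(b,L \right)} = - \frac{1}{4}$ ($s{\left(b,L \right)} = \left(-3\right) \frac{1}{4} - - \frac{1}{2} = - \frac{3}{4} + \frac{1}{2} = - \frac{1}{4}$)
$\left(s{\left(6,11 \right)} + q{\left(13 \right)}\right)^{2} = \left(- \frac{1}{4} + 2 \cdot 13\right)^{2} = \left(- \frac{1}{4} + 26\right)^{2} = \left(\frac{103}{4}\right)^{2} = \frac{10609}{16}$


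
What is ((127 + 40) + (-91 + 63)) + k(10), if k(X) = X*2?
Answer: 159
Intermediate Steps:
k(X) = 2*X
((127 + 40) + (-91 + 63)) + k(10) = ((127 + 40) + (-91 + 63)) + 2*10 = (167 - 28) + 20 = 139 + 20 = 159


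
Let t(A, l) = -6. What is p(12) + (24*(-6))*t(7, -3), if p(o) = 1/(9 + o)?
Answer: 18145/21 ≈ 864.05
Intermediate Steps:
p(12) + (24*(-6))*t(7, -3) = 1/(9 + 12) + (24*(-6))*(-6) = 1/21 - 144*(-6) = 1/21 + 864 = 18145/21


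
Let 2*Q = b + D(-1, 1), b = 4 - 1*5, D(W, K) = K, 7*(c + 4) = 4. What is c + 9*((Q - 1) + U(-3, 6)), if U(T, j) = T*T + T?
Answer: 291/7 ≈ 41.571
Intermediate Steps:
c = -24/7 (c = -4 + (1/7)*4 = -4 + 4/7 = -24/7 ≈ -3.4286)
U(T, j) = T + T**2 (U(T, j) = T**2 + T = T + T**2)
b = -1 (b = 4 - 5 = -1)
Q = 0 (Q = (-1 + 1)/2 = (1/2)*0 = 0)
c + 9*((Q - 1) + U(-3, 6)) = -24/7 + 9*((0 - 1) - 3*(1 - 3)) = -24/7 + 9*(-1 - 3*(-2)) = -24/7 + 9*(-1 + 6) = -24/7 + 9*5 = -24/7 + 45 = 291/7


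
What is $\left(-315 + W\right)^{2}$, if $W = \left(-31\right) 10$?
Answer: $390625$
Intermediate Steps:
$W = -310$
$\left(-315 + W\right)^{2} = \left(-315 - 310\right)^{2} = \left(-625\right)^{2} = 390625$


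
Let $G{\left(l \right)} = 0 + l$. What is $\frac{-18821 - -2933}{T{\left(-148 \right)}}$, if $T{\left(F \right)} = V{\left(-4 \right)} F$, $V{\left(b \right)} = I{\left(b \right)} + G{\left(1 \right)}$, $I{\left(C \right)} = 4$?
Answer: $\frac{3972}{185} \approx 21.47$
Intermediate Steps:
$G{\left(l \right)} = l$
$V{\left(b \right)} = 5$ ($V{\left(b \right)} = 4 + 1 = 5$)
$T{\left(F \right)} = 5 F$
$\frac{-18821 - -2933}{T{\left(-148 \right)}} = \frac{-18821 - -2933}{5 \left(-148\right)} = \frac{-18821 + 2933}{-740} = \left(-15888\right) \left(- \frac{1}{740}\right) = \frac{3972}{185}$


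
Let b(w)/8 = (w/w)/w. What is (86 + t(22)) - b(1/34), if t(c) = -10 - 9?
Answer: -205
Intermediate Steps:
t(c) = -19
b(w) = 8/w (b(w) = 8*((w/w)/w) = 8*(1/w) = 8/w)
(86 + t(22)) - b(1/34) = (86 - 19) - 8/(1/34) = 67 - 8/1/34 = 67 - 8*34 = 67 - 1*272 = 67 - 272 = -205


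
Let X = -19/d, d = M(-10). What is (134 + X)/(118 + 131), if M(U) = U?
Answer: 453/830 ≈ 0.54578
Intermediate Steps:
d = -10
X = 19/10 (X = -19/(-10) = -19*(-⅒) = 19/10 ≈ 1.9000)
(134 + X)/(118 + 131) = (134 + 19/10)/(118 + 131) = (1359/10)/249 = (1/249)*(1359/10) = 453/830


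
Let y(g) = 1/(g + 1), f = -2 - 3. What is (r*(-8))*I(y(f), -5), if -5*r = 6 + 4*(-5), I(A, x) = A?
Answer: 28/5 ≈ 5.6000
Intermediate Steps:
f = -5
y(g) = 1/(1 + g)
r = 14/5 (r = -(6 + 4*(-5))/5 = -(6 - 20)/5 = -1/5*(-14) = 14/5 ≈ 2.8000)
(r*(-8))*I(y(f), -5) = ((14/5)*(-8))/(1 - 5) = -112/5/(-4) = -112/5*(-1/4) = 28/5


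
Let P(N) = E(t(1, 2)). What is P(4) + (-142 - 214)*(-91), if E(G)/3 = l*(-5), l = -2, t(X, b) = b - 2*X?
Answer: 32426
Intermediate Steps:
E(G) = 30 (E(G) = 3*(-2*(-5)) = 3*10 = 30)
P(N) = 30
P(4) + (-142 - 214)*(-91) = 30 + (-142 - 214)*(-91) = 30 - 356*(-91) = 30 + 32396 = 32426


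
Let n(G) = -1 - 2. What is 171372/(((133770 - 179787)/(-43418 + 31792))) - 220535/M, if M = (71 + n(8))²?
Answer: 3067524851011/70927536 ≈ 43249.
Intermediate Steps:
n(G) = -3
M = 4624 (M = (71 - 3)² = 68² = 4624)
171372/(((133770 - 179787)/(-43418 + 31792))) - 220535/M = 171372/(((133770 - 179787)/(-43418 + 31792))) - 220535/4624 = 171372/((-46017/(-11626))) - 220535*1/4624 = 171372/((-46017*(-1/11626))) - 220535/4624 = 171372/(46017/11626) - 220535/4624 = 171372*(11626/46017) - 220535/4624 = 664123624/15339 - 220535/4624 = 3067524851011/70927536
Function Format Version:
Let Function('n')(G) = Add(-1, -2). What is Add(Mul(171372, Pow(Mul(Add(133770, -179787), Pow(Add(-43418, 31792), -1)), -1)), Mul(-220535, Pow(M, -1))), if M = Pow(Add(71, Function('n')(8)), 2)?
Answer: Rational(3067524851011, 70927536) ≈ 43249.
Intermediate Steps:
Function('n')(G) = -3
M = 4624 (M = Pow(Add(71, -3), 2) = Pow(68, 2) = 4624)
Add(Mul(171372, Pow(Mul(Add(133770, -179787), Pow(Add(-43418, 31792), -1)), -1)), Mul(-220535, Pow(M, -1))) = Add(Mul(171372, Pow(Mul(Add(133770, -179787), Pow(Add(-43418, 31792), -1)), -1)), Mul(-220535, Pow(4624, -1))) = Add(Mul(171372, Pow(Mul(-46017, Pow(-11626, -1)), -1)), Mul(-220535, Rational(1, 4624))) = Add(Mul(171372, Pow(Mul(-46017, Rational(-1, 11626)), -1)), Rational(-220535, 4624)) = Add(Mul(171372, Pow(Rational(46017, 11626), -1)), Rational(-220535, 4624)) = Add(Mul(171372, Rational(11626, 46017)), Rational(-220535, 4624)) = Add(Rational(664123624, 15339), Rational(-220535, 4624)) = Rational(3067524851011, 70927536)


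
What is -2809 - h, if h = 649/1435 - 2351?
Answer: -657879/1435 ≈ -458.45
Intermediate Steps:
h = -3373036/1435 (h = 649*(1/1435) - 2351 = 649/1435 - 2351 = -3373036/1435 ≈ -2350.5)
-2809 - h = -2809 - 1*(-3373036/1435) = -2809 + 3373036/1435 = -657879/1435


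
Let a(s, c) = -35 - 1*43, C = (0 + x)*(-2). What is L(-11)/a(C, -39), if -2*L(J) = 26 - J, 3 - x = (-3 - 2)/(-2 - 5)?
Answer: 37/156 ≈ 0.23718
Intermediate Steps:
x = 16/7 (x = 3 - (-3 - 2)/(-2 - 5) = 3 - (-5)/(-7) = 3 - (-5)*(-1)/7 = 3 - 1*5/7 = 3 - 5/7 = 16/7 ≈ 2.2857)
C = -32/7 (C = (0 + 16/7)*(-2) = (16/7)*(-2) = -32/7 ≈ -4.5714)
a(s, c) = -78 (a(s, c) = -35 - 43 = -78)
L(J) = -13 + J/2 (L(J) = -(26 - J)/2 = -13 + J/2)
L(-11)/a(C, -39) = (-13 + (½)*(-11))/(-78) = (-13 - 11/2)*(-1/78) = -37/2*(-1/78) = 37/156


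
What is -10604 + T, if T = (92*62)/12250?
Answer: -64946648/6125 ≈ -10604.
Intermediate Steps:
T = 2852/6125 (T = 5704*(1/12250) = 2852/6125 ≈ 0.46563)
-10604 + T = -10604 + 2852/6125 = -64946648/6125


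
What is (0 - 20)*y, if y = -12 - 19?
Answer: 620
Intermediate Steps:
y = -31
(0 - 20)*y = (0 - 20)*(-31) = -20*(-31) = 620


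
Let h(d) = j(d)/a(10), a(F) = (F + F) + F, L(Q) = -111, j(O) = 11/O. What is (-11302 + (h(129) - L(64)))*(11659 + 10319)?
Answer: -52880483139/215 ≈ -2.4596e+8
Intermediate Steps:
a(F) = 3*F (a(F) = 2*F + F = 3*F)
h(d) = 11/(30*d) (h(d) = (11/d)/((3*10)) = (11/d)/30 = (11/d)*(1/30) = 11/(30*d))
(-11302 + (h(129) - L(64)))*(11659 + 10319) = (-11302 + ((11/30)/129 - 1*(-111)))*(11659 + 10319) = (-11302 + ((11/30)*(1/129) + 111))*21978 = (-11302 + (11/3870 + 111))*21978 = (-11302 + 429581/3870)*21978 = -43309159/3870*21978 = -52880483139/215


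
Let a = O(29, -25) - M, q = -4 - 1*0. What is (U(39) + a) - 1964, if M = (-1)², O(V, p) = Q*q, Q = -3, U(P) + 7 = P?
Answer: -1921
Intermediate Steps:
U(P) = -7 + P
q = -4 (q = -4 + 0 = -4)
O(V, p) = 12 (O(V, p) = -3*(-4) = 12)
M = 1
a = 11 (a = 12 - 1*1 = 12 - 1 = 11)
(U(39) + a) - 1964 = ((-7 + 39) + 11) - 1964 = (32 + 11) - 1964 = 43 - 1964 = -1921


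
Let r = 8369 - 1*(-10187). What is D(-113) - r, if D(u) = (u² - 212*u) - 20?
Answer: 18149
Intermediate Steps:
D(u) = -20 + u² - 212*u
r = 18556 (r = 8369 + 10187 = 18556)
D(-113) - r = (-20 + (-113)² - 212*(-113)) - 1*18556 = (-20 + 12769 + 23956) - 18556 = 36705 - 18556 = 18149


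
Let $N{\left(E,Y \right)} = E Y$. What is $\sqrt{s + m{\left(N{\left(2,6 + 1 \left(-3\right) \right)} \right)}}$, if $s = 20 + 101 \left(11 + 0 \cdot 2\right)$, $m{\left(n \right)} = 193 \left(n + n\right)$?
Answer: $3 \sqrt{383} \approx 58.711$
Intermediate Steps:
$m{\left(n \right)} = 386 n$ ($m{\left(n \right)} = 193 \cdot 2 n = 386 n$)
$s = 1131$ ($s = 20 + 101 \left(11 + 0\right) = 20 + 101 \cdot 11 = 20 + 1111 = 1131$)
$\sqrt{s + m{\left(N{\left(2,6 + 1 \left(-3\right) \right)} \right)}} = \sqrt{1131 + 386 \cdot 2 \left(6 + 1 \left(-3\right)\right)} = \sqrt{1131 + 386 \cdot 2 \left(6 - 3\right)} = \sqrt{1131 + 386 \cdot 2 \cdot 3} = \sqrt{1131 + 386 \cdot 6} = \sqrt{1131 + 2316} = \sqrt{3447} = 3 \sqrt{383}$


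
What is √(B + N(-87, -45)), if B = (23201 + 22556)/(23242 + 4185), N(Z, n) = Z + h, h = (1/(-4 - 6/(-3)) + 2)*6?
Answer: I*√57419768423/27427 ≈ 8.7368*I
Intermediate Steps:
h = 9 (h = (1/(-4 - 6*(-⅓)) + 2)*6 = (1/(-4 + 2) + 2)*6 = (1/(-2) + 2)*6 = (-½ + 2)*6 = (3/2)*6 = 9)
N(Z, n) = 9 + Z (N(Z, n) = Z + 9 = 9 + Z)
B = 45757/27427 ≈ 1.6683
√(B + N(-87, -45)) = √(45757/27427 + (9 - 87)) = √(45757/27427 - 78) = √(-2093549/27427) = I*√57419768423/27427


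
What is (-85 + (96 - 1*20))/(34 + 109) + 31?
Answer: 4424/143 ≈ 30.937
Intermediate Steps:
(-85 + (96 - 1*20))/(34 + 109) + 31 = (-85 + (96 - 20))/143 + 31 = (-85 + 76)*(1/143) + 31 = -9*1/143 + 31 = -9/143 + 31 = 4424/143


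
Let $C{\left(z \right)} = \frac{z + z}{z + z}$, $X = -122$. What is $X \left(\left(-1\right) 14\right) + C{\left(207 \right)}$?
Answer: $1709$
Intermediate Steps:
$C{\left(z \right)} = 1$ ($C{\left(z \right)} = \frac{2 z}{2 z} = 2 z \frac{1}{2 z} = 1$)
$X \left(\left(-1\right) 14\right) + C{\left(207 \right)} = - 122 \left(\left(-1\right) 14\right) + 1 = \left(-122\right) \left(-14\right) + 1 = 1708 + 1 = 1709$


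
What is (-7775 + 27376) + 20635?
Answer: 40236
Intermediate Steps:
(-7775 + 27376) + 20635 = 19601 + 20635 = 40236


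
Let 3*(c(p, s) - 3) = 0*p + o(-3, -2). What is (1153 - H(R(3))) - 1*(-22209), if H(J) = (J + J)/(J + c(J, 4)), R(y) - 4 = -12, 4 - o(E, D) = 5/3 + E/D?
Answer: 1985482/85 ≈ 23359.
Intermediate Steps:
o(E, D) = 7/3 - E/D (o(E, D) = 4 - (5/3 + E/D) = 4 + (-5/3 - E/D) = 7/3 - E/D)
R(y) = -8 (R(y) = 4 - 12 = -8)
c(p, s) = 59/18 (c(p, s) = 3 + (0*p + (7/3 - 1*(-3)/(-2)))/3 = 3 + (0 + (7/3 - 1*(-3)*(-½)))/3 = 3 + (0 + (7/3 - 3/2))/3 = 3 + (0 + ⅚)/3 = 3 + (⅓)*(⅚) = 3 + 5/18 = 59/18)
H(J) = 2*J/(59/18 + J) (H(J) = (J + J)/(J + 59/18) = (2*J)/(59/18 + J) = 2*J/(59/18 + J))
(1153 - H(R(3))) - 1*(-22209) = (1153 - 36*(-8)/(59 + 18*(-8))) - 1*(-22209) = (1153 - 36*(-8)/(59 - 144)) + 22209 = (1153 - 36*(-8)/(-85)) + 22209 = (1153 - 36*(-8)*(-1)/85) + 22209 = (1153 - 1*288/85) + 22209 = (1153 - 288/85) + 22209 = 97717/85 + 22209 = 1985482/85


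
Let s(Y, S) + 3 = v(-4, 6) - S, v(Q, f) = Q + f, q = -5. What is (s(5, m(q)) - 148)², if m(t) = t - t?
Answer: 22201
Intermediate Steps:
m(t) = 0
s(Y, S) = -1 - S (s(Y, S) = -3 + ((-4 + 6) - S) = -3 + (2 - S) = -1 - S)
(s(5, m(q)) - 148)² = ((-1 - 1*0) - 148)² = ((-1 + 0) - 148)² = (-1 - 148)² = (-149)² = 22201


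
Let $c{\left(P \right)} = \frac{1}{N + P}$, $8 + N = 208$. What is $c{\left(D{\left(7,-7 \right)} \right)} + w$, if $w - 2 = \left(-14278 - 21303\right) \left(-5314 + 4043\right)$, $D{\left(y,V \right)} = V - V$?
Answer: $\frac{9044690601}{200} \approx 4.5223 \cdot 10^{7}$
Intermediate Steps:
$D{\left(y,V \right)} = 0$
$N = 200$ ($N = -8 + 208 = 200$)
$c{\left(P \right)} = \frac{1}{200 + P}$
$w = 45223453$ ($w = 2 + \left(-14278 - 21303\right) \left(-5314 + 4043\right) = 2 - -45223451 = 2 + 45223451 = 45223453$)
$c{\left(D{\left(7,-7 \right)} \right)} + w = \frac{1}{200 + 0} + 45223453 = \frac{1}{200} + 45223453 = \frac{9044690601}{200}$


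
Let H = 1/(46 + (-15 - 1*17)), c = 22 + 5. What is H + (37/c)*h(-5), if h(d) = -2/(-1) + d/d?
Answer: 527/126 ≈ 4.1825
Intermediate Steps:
c = 27
h(d) = 3 (h(d) = -2*(-1) + 1 = 2 + 1 = 3)
H = 1/14 (H = 1/(46 + (-15 - 17)) = 1/(46 - 32) = 1/14 ≈ 0.071429)
H + (37/c)*h(-5) = 1/14 + (37/27)*3 = 1/14 + 37/9 = 527/126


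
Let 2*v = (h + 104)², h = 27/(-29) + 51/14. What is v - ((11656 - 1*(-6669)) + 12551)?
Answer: -8301897047/329672 ≈ -25182.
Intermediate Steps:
h = 1101/406 (h = 27*(-1/29) + 51*(1/14) = -27/29 + 51/14 = 1101/406 ≈ 2.7118)
v = 1877055625/329672 (v = (1101/406 + 104)²/2 = (43325/406)²/2 = (½)*(1877055625/164836) = 1877055625/329672 ≈ 5693.7)
v - ((11656 - 1*(-6669)) + 12551) = 1877055625/329672 - ((11656 - 1*(-6669)) + 12551) = 1877055625/329672 - ((11656 + 6669) + 12551) = 1877055625/329672 - (18325 + 12551) = 1877055625/329672 - 1*30876 = 1877055625/329672 - 30876 = -8301897047/329672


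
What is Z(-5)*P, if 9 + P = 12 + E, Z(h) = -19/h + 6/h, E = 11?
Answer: 182/5 ≈ 36.400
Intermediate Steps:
Z(h) = -13/h
P = 14 (P = -9 + (12 + 11) = -9 + 23 = 14)
Z(-5)*P = -13/(-5)*14 = -13*(-⅕)*14 = (13/5)*14 = 182/5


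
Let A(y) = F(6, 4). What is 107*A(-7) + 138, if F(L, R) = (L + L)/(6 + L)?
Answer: 245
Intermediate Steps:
F(L, R) = 2*L/(6 + L) (F(L, R) = (2*L)/(6 + L) = 2*L/(6 + L))
A(y) = 1 (A(y) = 2*6/(6 + 6) = 2*6/12 = 2*6*(1/12) = 1)
107*A(-7) + 138 = 107*1 + 138 = 107 + 138 = 245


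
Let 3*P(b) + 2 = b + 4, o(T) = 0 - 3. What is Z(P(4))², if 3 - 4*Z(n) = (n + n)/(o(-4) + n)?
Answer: 49/16 ≈ 3.0625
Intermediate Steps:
o(T) = -3
P(b) = ⅔ + b/3 (P(b) = -⅔ + (b + 4)/3 = -⅔ + (4 + b)/3 = -⅔ + (4/3 + b/3) = ⅔ + b/3)
Z(n) = ¾ - n/(2*(-3 + n)) (Z(n) = ¾ - (n + n)/(4*(-3 + n)) = ¾ - 2*n/(4*(-3 + n)) = ¾ - n/(2*(-3 + n)))
Z(P(4))² = ((-9 + (⅔ + (⅓)*4))/(4*(-3 + (⅔ + (⅓)*4))))² = ((-9 + (⅔ + 4/3))/(4*(-3 + (⅔ + 4/3))))² = ((-9 + 2)/(4*(-3 + 2)))² = ((¼)*(-7)/(-1))² = ((¼)*(-1)*(-7))² = (7/4)² = 49/16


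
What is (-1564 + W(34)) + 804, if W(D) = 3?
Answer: -757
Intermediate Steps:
(-1564 + W(34)) + 804 = (-1564 + 3) + 804 = -1561 + 804 = -757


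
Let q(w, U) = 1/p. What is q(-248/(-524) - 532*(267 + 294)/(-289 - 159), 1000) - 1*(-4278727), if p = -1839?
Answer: 7868578952/1839 ≈ 4.2787e+6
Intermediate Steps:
q(w, U) = -1/1839 (q(w, U) = 1/(-1839) = -1/1839)
q(-248/(-524) - 532*(267 + 294)/(-289 - 159), 1000) - 1*(-4278727) = -1/1839 - 1*(-4278727) = -1/1839 + 4278727 = 7868578952/1839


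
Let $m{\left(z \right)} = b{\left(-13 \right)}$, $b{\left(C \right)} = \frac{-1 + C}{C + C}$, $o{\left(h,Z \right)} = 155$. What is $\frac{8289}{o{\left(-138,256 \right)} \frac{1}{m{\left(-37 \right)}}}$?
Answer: $\frac{58023}{2015} \approx 28.796$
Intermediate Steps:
$b{\left(C \right)} = \frac{-1 + C}{2 C}$
$m{\left(z \right)} = \frac{7}{13}$ ($m{\left(z \right)} = \frac{-1 - 13}{2 \left(-13\right)} = \frac{1}{2} \left(- \frac{1}{13}\right) \left(-14\right) = \frac{7}{13}$)
$\frac{8289}{o{\left(-138,256 \right)} \frac{1}{m{\left(-37 \right)}}} = \frac{8289}{155 \frac{1}{\frac{7}{13}}} = \frac{8289}{155 \cdot \frac{13}{7}} = \frac{8289}{\frac{2015}{7}} = 8289 \cdot \frac{7}{2015} = \frac{58023}{2015}$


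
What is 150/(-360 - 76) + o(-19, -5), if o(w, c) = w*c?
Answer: 20635/218 ≈ 94.656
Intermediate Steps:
o(w, c) = c*w
150/(-360 - 76) + o(-19, -5) = 150/(-360 - 76) - 5*(-19) = 150/(-436) + 95 = 150*(-1/436) + 95 = -75/218 + 95 = 20635/218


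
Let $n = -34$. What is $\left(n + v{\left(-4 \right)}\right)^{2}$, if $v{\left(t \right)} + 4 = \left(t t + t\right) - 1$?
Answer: $729$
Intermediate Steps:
$v{\left(t \right)} = -5 + t + t^{2}$ ($v{\left(t \right)} = -4 - \left(1 - t - t t\right) = -4 - \left(1 - t - t^{2}\right) = -4 + \left(-1 + t + t^{2}\right) = -5 + t + t^{2}$)
$\left(n + v{\left(-4 \right)}\right)^{2} = \left(-34 - \left(9 - 16\right)\right)^{2} = \left(-34 - -7\right)^{2} = \left(-34 + 7\right)^{2} = \left(-27\right)^{2} = 729$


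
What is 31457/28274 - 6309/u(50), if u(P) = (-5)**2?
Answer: -177594241/706850 ≈ -251.25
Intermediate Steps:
u(P) = 25
31457/28274 - 6309/u(50) = 31457/28274 - 6309/25 = -177594241/706850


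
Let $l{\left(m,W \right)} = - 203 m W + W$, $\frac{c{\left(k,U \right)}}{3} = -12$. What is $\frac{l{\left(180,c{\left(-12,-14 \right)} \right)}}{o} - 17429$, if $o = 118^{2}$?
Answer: $- \frac{60341498}{3481} \approx -17335.0$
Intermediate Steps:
$o = 13924$
$c{\left(k,U \right)} = -36$ ($c{\left(k,U \right)} = 3 \left(-12\right) = -36$)
$l{\left(m,W \right)} = W - 203 W m$ ($l{\left(m,W \right)} = - 203 W m + W = W - 203 W m$)
$\frac{l{\left(180,c{\left(-12,-14 \right)} \right)}}{o} - 17429 = \frac{\left(-36\right) \left(1 - 36540\right)}{13924} - 17429 = - 36 \left(1 - 36540\right) \frac{1}{13924} - 17429 = \left(-36\right) \left(-36539\right) \frac{1}{13924} - 17429 = 1315404 \cdot \frac{1}{13924} - 17429 = \frac{328851}{3481} - 17429 = - \frac{60341498}{3481}$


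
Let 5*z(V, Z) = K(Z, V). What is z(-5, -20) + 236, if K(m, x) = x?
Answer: 235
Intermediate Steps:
z(V, Z) = V/5
z(-5, -20) + 236 = (⅕)*(-5) + 236 = -1 + 236 = 235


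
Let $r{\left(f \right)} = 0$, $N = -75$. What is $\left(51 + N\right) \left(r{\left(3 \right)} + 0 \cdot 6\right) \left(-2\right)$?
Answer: $0$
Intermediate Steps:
$\left(51 + N\right) \left(r{\left(3 \right)} + 0 \cdot 6\right) \left(-2\right) = \left(51 - 75\right) \left(0 + 0 \cdot 6\right) \left(-2\right) = - 24 \left(0 + 0\right) \left(-2\right) = - 24 \cdot 0 \left(-2\right) = \left(-24\right) 0 = 0$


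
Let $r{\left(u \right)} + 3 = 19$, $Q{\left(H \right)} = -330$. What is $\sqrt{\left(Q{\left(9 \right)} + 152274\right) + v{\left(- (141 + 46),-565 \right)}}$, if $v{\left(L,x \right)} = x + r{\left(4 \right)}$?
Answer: $\sqrt{151395} \approx 389.1$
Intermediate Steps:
$r{\left(u \right)} = 16$ ($r{\left(u \right)} = -3 + 19 = 16$)
$v{\left(L,x \right)} = 16 + x$ ($v{\left(L,x \right)} = x + 16 = 16 + x$)
$\sqrt{\left(Q{\left(9 \right)} + 152274\right) + v{\left(- (141 + 46),-565 \right)}} = \sqrt{\left(-330 + 152274\right) + \left(16 - 565\right)} = \sqrt{151944 - 549} = \sqrt{151395}$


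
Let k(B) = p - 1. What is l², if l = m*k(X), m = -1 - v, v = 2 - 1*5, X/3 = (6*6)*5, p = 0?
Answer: 4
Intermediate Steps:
X = 540 (X = 3*((6*6)*5) = 3*(36*5) = 3*180 = 540)
k(B) = -1 (k(B) = 0 - 1 = -1)
v = -3 (v = 2 - 5 = -3)
m = 2 (m = -1 - 1*(-3) = -1 + 3 = 2)
l = -2 (l = 2*(-1) = -2)
l² = (-2)² = 4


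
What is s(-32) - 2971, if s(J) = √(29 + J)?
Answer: -2971 + I*√3 ≈ -2971.0 + 1.732*I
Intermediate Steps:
s(-32) - 2971 = √(29 - 32) - 2971 = √(-3) - 2971 = I*√3 - 2971 = -2971 + I*√3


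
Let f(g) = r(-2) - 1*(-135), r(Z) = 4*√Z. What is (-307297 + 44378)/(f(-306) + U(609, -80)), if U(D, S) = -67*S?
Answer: -1444739905/30195057 + 1051676*I*√2/30195057 ≈ -47.847 + 0.049256*I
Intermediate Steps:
f(g) = 135 + 4*I*√2 (f(g) = 4*√(-2) - 1*(-135) = 4*(I*√2) + 135 = 4*I*√2 + 135 = 135 + 4*I*√2)
(-307297 + 44378)/(f(-306) + U(609, -80)) = (-307297 + 44378)/((135 + 4*I*√2) - 67*(-80)) = -262919/((135 + 4*I*√2) + 5360) = -262919/(5495 + 4*I*√2)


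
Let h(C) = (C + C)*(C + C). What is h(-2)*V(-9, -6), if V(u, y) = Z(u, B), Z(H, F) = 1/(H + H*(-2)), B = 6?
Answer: 16/9 ≈ 1.7778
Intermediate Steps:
h(C) = 4*C² (h(C) = (2*C)*(2*C) = 4*C²)
Z(H, F) = -1/H (Z(H, F) = 1/(H - 2*H) = 1/(-H) = -1/H)
V(u, y) = -1/u
h(-2)*V(-9, -6) = (4*(-2)²)*(-1/(-9)) = (4*4)*(-1*(-⅑)) = 16*(⅑) = 16/9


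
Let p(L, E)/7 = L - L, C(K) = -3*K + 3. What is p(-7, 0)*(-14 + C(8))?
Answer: 0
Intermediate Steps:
C(K) = 3 - 3*K
p(L, E) = 0 (p(L, E) = 7*(L - L) = 7*0 = 0)
p(-7, 0)*(-14 + C(8)) = 0*(-14 + (3 - 3*8)) = 0*(-14 + (3 - 24)) = 0*(-14 - 21) = 0*(-35) = 0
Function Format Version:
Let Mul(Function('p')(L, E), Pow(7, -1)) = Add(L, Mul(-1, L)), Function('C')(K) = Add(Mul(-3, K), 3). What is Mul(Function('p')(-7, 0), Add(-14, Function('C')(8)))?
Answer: 0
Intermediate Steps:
Function('C')(K) = Add(3, Mul(-3, K))
Function('p')(L, E) = 0 (Function('p')(L, E) = Mul(7, Add(L, Mul(-1, L))) = Mul(7, 0) = 0)
Mul(Function('p')(-7, 0), Add(-14, Function('C')(8))) = Mul(0, Add(-14, Add(3, Mul(-3, 8)))) = Mul(0, Add(-14, Add(3, -24))) = Mul(0, Add(-14, -21)) = Mul(0, -35) = 0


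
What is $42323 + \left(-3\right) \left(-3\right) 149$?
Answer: $43664$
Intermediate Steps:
$42323 + \left(-3\right) \left(-3\right) 149 = 42323 + 9 \cdot 149 = 42323 + 1341 = 43664$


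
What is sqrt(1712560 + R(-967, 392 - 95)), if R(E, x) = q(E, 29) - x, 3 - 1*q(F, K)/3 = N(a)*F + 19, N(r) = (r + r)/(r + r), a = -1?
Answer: 2*sqrt(428779) ≈ 1309.6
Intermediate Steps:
N(r) = 1 (N(r) = (2*r)/((2*r)) = (2*r)*(1/(2*r)) = 1)
q(F, K) = -48 - 3*F (q(F, K) = 9 - 3*(1*F + 19) = 9 - 3*(F + 19) = 9 - 3*(19 + F) = 9 + (-57 - 3*F) = -48 - 3*F)
R(E, x) = -48 - x - 3*E (R(E, x) = (-48 - 3*E) - x = -48 - x - 3*E)
sqrt(1712560 + R(-967, 392 - 95)) = sqrt(1712560 + (-48 - (392 - 95) - 3*(-967))) = sqrt(1712560 + (-48 - 1*297 + 2901)) = sqrt(1712560 + (-48 - 297 + 2901)) = sqrt(1712560 + 2556) = sqrt(1715116) = 2*sqrt(428779)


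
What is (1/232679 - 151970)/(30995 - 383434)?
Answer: 35360227629/82005154081 ≈ 0.43120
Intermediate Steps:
(1/232679 - 151970)/(30995 - 383434) = (1/232679 - 151970)/(-352439) = -35360227629/232679*(-1/352439) = 35360227629/82005154081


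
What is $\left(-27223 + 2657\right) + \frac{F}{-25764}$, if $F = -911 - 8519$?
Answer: $- \frac{316454497}{12882} \approx -24566.0$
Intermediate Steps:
$F = -9430$
$\left(-27223 + 2657\right) + \frac{F}{-25764} = \left(-27223 + 2657\right) - \frac{9430}{-25764} = -24566 - - \frac{4715}{12882} = -24566 + \frac{4715}{12882} = - \frac{316454497}{12882}$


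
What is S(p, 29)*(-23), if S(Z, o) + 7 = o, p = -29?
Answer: -506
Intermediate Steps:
S(Z, o) = -7 + o
S(p, 29)*(-23) = (-7 + 29)*(-23) = 22*(-23) = -506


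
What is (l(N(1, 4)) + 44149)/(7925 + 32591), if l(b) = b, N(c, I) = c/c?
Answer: 22075/20258 ≈ 1.0897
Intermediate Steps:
N(c, I) = 1
(l(N(1, 4)) + 44149)/(7925 + 32591) = (1 + 44149)/(7925 + 32591) = 44150/40516 = 44150*(1/40516) = 22075/20258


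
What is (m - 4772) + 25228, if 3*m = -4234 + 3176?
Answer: 60310/3 ≈ 20103.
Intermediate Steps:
m = -1058/3 (m = (-4234 + 3176)/3 = (⅓)*(-1058) = -1058/3 ≈ -352.67)
(m - 4772) + 25228 = (-1058/3 - 4772) + 25228 = -15374/3 + 25228 = 60310/3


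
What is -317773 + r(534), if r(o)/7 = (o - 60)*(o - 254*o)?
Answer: -448586209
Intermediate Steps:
r(o) = -1771*o*(-60 + o) (r(o) = 7*((o - 60)*(o - 254*o)) = 7*((-60 + o)*(-253*o)) = 7*(-253*o*(-60 + o)) = -1771*o*(-60 + o))
-317773 + r(534) = -317773 + 1771*534*(60 - 1*534) = -317773 + 1771*534*(60 - 534) = -317773 + 1771*534*(-474) = -317773 - 448268436 = -448586209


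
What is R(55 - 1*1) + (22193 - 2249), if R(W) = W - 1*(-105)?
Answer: 20103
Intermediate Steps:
R(W) = 105 + W (R(W) = W + 105 = 105 + W)
R(55 - 1*1) + (22193 - 2249) = (105 + (55 - 1*1)) + (22193 - 2249) = (105 + (55 - 1)) + 19944 = (105 + 54) + 19944 = 159 + 19944 = 20103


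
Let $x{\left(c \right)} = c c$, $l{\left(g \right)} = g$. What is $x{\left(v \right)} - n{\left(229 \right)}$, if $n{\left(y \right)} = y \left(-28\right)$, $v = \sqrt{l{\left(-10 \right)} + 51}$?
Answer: $6453$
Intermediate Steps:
$v = \sqrt{41}$ ($v = \sqrt{-10 + 51} = \sqrt{41} \approx 6.4031$)
$n{\left(y \right)} = - 28 y$
$x{\left(c \right)} = c^{2}$
$x{\left(v \right)} - n{\left(229 \right)} = \left(\sqrt{41}\right)^{2} - \left(-28\right) 229 = 41 - -6412 = 41 + 6412 = 6453$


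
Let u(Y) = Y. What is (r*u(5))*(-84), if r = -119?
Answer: 49980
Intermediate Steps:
(r*u(5))*(-84) = -119*5*(-84) = -595*(-84) = 49980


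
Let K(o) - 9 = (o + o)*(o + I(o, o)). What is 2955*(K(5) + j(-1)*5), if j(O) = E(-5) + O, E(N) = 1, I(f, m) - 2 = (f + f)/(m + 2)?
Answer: 1929615/7 ≈ 2.7566e+5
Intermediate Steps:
I(f, m) = 2 + 2*f/(2 + m) (I(f, m) = 2 + (f + f)/(m + 2) = 2 + (2*f)/(2 + m) = 2 + 2*f/(2 + m))
j(O) = 1 + O
K(o) = 9 + 2*o*(o + 2*(2 + 2*o)/(2 + o)) (K(o) = 9 + (o + o)*(o + 2*(2 + o + o)/(2 + o)) = 9 + (2*o)*(o + 2*(2 + 2*o)/(2 + o)) = 9 + 2*o*(o + 2*(2 + 2*o)/(2 + o)))
2955*(K(5) + j(-1)*5) = 2955*((18 + 2*5³ + 12*5² + 17*5)/(2 + 5) + (1 - 1)*5) = 2955*((18 + 2*125 + 12*25 + 85)/7 + 0*5) = 2955*((18 + 250 + 300 + 85)/7 + 0) = 2955*((⅐)*653 + 0) = 2955*(653/7 + 0) = 2955*(653/7) = 1929615/7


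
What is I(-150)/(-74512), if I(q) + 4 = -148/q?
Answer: 113/2794200 ≈ 4.0441e-5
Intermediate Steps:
I(q) = -4 - 148/q
I(-150)/(-74512) = (-4 - 148/(-150))/(-74512) = (-4 - 148*(-1/150))*(-1/74512) = (-4 + 74/75)*(-1/74512) = -226/75*(-1/74512) = 113/2794200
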